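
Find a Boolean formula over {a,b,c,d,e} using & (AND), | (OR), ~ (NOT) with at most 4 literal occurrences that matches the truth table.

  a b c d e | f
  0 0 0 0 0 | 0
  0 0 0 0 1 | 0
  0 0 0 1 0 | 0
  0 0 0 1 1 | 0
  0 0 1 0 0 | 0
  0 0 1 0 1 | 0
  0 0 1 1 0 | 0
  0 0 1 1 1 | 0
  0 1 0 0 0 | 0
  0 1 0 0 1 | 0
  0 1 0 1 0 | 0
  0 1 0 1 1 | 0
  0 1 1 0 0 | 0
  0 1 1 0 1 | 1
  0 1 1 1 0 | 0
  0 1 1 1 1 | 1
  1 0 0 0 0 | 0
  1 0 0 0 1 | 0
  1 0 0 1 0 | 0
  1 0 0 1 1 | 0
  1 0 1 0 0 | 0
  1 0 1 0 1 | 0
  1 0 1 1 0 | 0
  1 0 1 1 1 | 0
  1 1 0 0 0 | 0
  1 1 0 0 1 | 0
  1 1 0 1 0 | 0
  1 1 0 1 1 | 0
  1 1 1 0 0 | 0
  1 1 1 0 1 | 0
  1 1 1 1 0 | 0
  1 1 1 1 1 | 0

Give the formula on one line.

((b & ~a) & (e & c))

  ~a = 11111111111111110000000000000000
  (b & ~a) = 00000000111111110000000000000000
  (e & c) = 00000101000001010000010100000101
  ((b & ~a) & (e & c)) = 00000000000001010000000000000000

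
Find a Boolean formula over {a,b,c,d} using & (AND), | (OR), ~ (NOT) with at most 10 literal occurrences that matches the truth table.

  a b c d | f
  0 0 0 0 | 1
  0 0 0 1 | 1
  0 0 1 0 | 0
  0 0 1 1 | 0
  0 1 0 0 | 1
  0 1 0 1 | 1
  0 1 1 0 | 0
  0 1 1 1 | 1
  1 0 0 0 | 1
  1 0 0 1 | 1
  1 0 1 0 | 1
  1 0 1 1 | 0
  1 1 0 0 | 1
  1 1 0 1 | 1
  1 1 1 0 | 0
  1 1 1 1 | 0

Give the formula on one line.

  ~a = 1111111100000000
  (~a & b) = 0000111100000000
  ~b = 1111000011110000
  ~c = 1100110011001100
  (~b | ~c) = 1111110011111100
  ((~a & b) | (~b | ~c)) = 1111111111111100
  ~d = 1010101010101010
  (~d | b) = 1010111110101111
  (d | a) = 0101010111111111
  ((~d | b) & (d | a)) = 0000010110101111
  (~c | ((~d | b) & (d | a))) = 1100110111101111
  (((~a & b) | (~b | ~c)) & (~c | ((~d | b) & (d | a)))) = 1100110111101100

(((~a & b) | (~b | ~c)) & (~c | ((~d | b) & (d | a))))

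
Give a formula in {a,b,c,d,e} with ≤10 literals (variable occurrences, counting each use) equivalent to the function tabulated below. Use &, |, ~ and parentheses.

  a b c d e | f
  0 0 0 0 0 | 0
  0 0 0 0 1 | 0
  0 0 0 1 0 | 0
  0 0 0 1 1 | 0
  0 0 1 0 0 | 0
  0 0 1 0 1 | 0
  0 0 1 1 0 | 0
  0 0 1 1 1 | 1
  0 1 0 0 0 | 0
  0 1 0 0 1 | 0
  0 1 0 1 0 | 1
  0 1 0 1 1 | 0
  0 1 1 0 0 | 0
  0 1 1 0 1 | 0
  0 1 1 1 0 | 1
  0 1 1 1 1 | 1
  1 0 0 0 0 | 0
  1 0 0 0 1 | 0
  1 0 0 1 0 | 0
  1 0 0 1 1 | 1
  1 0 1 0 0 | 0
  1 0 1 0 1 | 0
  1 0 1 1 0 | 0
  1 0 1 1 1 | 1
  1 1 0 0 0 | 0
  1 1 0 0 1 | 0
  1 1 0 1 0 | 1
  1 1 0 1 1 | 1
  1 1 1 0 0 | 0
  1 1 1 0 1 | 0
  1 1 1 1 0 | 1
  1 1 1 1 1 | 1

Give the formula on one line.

(((~e & b) | ((d & e) & ((a | ~e) | c))) & d)

  ~e = 10101010101010101010101010101010
  (~e & b) = 00000000101010100000000010101010
  (d & e) = 00010001000100010001000100010001
  (a | ~e) = 10101010101010101111111111111111
  ((a | ~e) | c) = 10101111101011111111111111111111
  ((d & e) & ((a | ~e) | c)) = 00000001000000010001000100010001
  ((~e & b) | ((d & e) & ((a | ~e) | c))) = 00000001101010110001000110111011
  (((~e & b) | ((d & e) & ((a | ~e) | c))) & d) = 00000001001000110001000100110011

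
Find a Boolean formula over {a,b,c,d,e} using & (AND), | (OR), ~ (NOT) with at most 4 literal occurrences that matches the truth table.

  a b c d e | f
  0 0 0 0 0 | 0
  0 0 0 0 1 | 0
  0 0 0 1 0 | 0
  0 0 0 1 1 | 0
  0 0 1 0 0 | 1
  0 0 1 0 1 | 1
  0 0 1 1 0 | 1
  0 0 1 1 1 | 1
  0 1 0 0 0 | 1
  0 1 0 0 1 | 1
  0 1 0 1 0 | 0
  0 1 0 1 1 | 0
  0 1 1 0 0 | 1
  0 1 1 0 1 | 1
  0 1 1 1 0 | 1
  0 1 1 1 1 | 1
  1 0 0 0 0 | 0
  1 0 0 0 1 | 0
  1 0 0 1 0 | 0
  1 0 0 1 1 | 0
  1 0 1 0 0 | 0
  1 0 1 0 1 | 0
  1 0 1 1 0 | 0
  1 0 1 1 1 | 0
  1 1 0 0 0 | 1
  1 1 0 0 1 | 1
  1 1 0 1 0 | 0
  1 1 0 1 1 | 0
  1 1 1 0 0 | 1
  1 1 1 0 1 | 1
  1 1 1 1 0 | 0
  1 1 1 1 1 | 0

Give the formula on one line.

  ~d = 11001100110011001100110011001100
  (~d & b) = 00000000110011000000000011001100
  ~a = 11111111111111110000000000000000
  (c & ~a) = 00001111000011110000000000000000
  ((~d & b) | (c & ~a)) = 00001111110011110000000011001100

((~d & b) | (c & ~a))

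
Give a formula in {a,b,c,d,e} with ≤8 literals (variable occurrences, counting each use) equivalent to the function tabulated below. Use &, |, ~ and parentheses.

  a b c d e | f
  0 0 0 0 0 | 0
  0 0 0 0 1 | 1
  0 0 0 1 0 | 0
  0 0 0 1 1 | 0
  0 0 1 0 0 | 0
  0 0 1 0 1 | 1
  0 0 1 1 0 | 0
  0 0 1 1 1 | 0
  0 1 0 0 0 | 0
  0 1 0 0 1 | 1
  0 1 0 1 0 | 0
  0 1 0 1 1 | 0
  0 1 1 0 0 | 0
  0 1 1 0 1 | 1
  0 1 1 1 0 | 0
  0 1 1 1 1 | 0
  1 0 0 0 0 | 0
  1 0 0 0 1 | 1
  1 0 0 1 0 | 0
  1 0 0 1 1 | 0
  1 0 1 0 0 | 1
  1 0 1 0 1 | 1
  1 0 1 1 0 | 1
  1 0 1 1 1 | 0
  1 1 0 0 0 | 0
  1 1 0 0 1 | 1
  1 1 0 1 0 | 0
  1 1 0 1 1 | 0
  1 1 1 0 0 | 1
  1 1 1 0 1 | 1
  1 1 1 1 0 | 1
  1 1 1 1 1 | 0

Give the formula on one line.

((e | (((c | d) & a) & c)) & (~d | ~e))

  (c | d) = 00111111001111110011111100111111
  ((c | d) & a) = 00000000000000000011111100111111
  (((c | d) & a) & c) = 00000000000000000000111100001111
  (e | (((c | d) & a) & c)) = 01010101010101010101111101011111
  ~d = 11001100110011001100110011001100
  ~e = 10101010101010101010101010101010
  (~d | ~e) = 11101110111011101110111011101110
  ((e | (((c | d) & a) & c)) & (~d | ~e)) = 01000100010001000100111001001110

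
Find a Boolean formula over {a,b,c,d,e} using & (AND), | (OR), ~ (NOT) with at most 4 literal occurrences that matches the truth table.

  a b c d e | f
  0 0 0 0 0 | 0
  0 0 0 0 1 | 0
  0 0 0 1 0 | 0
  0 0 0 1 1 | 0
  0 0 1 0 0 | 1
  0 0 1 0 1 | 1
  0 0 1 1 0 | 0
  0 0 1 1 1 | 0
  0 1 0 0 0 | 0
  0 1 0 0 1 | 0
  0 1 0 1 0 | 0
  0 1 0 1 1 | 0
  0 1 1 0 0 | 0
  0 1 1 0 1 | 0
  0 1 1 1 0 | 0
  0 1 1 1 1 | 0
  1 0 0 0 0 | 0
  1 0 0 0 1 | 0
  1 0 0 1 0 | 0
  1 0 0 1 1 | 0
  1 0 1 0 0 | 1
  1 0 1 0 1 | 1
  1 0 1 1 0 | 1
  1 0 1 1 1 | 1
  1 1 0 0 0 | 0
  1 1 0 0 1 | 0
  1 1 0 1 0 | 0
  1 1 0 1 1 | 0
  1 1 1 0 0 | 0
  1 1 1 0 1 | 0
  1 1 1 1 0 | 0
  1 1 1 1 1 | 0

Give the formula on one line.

((c & ~b) & (~d | a))

  ~b = 11111111000000001111111100000000
  (c & ~b) = 00001111000000000000111100000000
  ~d = 11001100110011001100110011001100
  (~d | a) = 11001100110011001111111111111111
  ((c & ~b) & (~d | a)) = 00001100000000000000111100000000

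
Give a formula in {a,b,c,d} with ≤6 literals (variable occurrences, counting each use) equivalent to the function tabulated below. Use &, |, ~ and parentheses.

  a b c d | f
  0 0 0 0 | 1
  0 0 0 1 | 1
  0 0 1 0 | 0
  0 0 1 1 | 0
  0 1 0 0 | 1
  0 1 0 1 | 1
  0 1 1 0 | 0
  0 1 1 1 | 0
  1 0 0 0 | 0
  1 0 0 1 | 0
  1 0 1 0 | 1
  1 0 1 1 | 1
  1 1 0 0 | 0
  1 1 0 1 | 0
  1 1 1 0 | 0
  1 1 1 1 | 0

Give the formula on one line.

((~a & ~c) | (a & (c & ~b)))

  ~a = 1111111100000000
  ~c = 1100110011001100
  (~a & ~c) = 1100110000000000
  ~b = 1111000011110000
  (c & ~b) = 0011000000110000
  (a & (c & ~b)) = 0000000000110000
  ((~a & ~c) | (a & (c & ~b))) = 1100110000110000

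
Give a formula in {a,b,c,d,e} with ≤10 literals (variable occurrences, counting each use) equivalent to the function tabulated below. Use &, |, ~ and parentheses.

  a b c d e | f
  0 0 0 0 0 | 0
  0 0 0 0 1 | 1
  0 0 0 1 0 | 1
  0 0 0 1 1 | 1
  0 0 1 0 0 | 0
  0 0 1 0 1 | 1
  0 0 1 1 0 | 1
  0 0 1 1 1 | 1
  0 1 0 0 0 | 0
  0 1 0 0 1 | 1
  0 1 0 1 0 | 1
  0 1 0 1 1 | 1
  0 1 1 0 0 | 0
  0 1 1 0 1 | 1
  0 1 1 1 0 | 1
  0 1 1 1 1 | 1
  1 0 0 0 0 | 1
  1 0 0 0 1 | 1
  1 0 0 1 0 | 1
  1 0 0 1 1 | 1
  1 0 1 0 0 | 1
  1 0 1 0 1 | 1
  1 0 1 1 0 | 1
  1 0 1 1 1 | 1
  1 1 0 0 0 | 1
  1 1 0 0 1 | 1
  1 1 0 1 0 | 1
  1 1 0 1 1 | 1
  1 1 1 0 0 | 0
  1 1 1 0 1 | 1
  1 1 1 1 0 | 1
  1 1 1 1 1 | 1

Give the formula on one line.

(((~b & a) | (e | d)) | ((a & ~c) & (~e & (a | ~b))))

  ~b = 11111111000000001111111100000000
  (~b & a) = 00000000000000001111111100000000
  (e | d) = 01110111011101110111011101110111
  ((~b & a) | (e | d)) = 01110111011101111111111101110111
  ~c = 11110000111100001111000011110000
  (a & ~c) = 00000000000000001111000011110000
  ~e = 10101010101010101010101010101010
  (a | ~b) = 11111111000000001111111111111111
  (~e & (a | ~b)) = 10101010000000001010101010101010
  ((a & ~c) & (~e & (a | ~b))) = 00000000000000001010000010100000
  (((~b & a) | (e | d)) | ((a & ~c) & (~e & (a | ~b)))) = 01110111011101111111111111110111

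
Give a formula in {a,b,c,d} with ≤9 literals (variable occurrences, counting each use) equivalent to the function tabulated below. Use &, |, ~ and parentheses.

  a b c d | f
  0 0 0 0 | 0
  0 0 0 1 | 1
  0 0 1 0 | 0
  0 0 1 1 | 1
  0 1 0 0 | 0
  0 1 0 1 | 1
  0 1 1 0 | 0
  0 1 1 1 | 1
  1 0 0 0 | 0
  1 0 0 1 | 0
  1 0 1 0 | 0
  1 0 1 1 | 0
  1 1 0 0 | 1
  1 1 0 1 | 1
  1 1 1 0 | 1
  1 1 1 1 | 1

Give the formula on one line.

  ~a = 1111111100000000
  (~a & d) = 0101010100000000
  (b & a) = 0000000000001111
  (~a | (b & a)) = 1111111100001111
  (a & (~a | (b & a))) = 0000000000001111
  ((~a & d) | (a & (~a | (b & a)))) = 0101010100001111

((~a & d) | (a & (~a | (b & a))))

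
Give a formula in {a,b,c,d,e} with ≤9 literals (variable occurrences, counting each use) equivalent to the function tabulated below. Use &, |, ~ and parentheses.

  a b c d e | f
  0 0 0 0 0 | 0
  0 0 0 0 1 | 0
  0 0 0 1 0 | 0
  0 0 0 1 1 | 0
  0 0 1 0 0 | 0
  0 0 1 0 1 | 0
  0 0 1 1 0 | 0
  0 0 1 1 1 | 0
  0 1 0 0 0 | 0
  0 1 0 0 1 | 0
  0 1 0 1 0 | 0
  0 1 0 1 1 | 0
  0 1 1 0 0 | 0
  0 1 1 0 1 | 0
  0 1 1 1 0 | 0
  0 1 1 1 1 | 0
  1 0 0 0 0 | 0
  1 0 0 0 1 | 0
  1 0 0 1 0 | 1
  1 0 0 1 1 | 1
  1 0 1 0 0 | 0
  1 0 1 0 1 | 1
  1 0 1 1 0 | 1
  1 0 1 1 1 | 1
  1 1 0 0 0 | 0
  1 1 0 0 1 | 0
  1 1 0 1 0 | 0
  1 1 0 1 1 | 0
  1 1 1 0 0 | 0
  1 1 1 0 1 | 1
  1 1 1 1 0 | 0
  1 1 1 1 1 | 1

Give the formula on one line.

(((a & e) & c) | ((d & a) & ~b))

  (a & e) = 00000000000000000101010101010101
  ((a & e) & c) = 00000000000000000000010100000101
  (d & a) = 00000000000000000011001100110011
  ~b = 11111111000000001111111100000000
  ((d & a) & ~b) = 00000000000000000011001100000000
  (((a & e) & c) | ((d & a) & ~b)) = 00000000000000000011011100000101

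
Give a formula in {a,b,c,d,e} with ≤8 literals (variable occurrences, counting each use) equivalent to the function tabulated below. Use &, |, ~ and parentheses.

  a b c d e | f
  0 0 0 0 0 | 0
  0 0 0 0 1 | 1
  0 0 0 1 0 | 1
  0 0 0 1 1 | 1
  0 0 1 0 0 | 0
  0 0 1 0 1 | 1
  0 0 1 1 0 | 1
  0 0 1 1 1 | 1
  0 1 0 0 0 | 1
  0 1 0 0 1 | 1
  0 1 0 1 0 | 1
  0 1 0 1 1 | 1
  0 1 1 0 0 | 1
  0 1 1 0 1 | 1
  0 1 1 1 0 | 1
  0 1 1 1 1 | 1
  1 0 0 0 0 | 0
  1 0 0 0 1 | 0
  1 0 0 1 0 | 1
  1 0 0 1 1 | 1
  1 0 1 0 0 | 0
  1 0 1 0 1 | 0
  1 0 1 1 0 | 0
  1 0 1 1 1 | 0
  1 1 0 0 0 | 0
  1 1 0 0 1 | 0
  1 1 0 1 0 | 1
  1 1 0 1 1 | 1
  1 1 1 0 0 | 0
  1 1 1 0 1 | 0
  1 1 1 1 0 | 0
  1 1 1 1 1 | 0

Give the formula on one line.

((((b | e) | d) & (d | ~a)) & (~c | ~a))

  (b | e) = 01010101111111110101010111111111
  ((b | e) | d) = 01110111111111110111011111111111
  ~a = 11111111111111110000000000000000
  (d | ~a) = 11111111111111110011001100110011
  (((b | e) | d) & (d | ~a)) = 01110111111111110011001100110011
  ~c = 11110000111100001111000011110000
  (~c | ~a) = 11111111111111111111000011110000
  ((((b | e) | d) & (d | ~a)) & (~c | ~a)) = 01110111111111110011000000110000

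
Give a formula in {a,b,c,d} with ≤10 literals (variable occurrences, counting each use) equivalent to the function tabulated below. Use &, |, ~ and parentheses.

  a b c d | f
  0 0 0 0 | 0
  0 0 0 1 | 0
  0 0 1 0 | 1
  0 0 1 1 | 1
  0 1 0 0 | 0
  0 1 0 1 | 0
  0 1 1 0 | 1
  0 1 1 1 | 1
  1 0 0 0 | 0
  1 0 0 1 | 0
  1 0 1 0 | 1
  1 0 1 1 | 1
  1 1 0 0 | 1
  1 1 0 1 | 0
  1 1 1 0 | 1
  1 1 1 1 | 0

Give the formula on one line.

  ~d = 1010101010101010
  ~b = 1111000011110000
  (a | ~b) = 1111000011111111
  ((a | ~b) & b) = 0000000000001111
  (~d & ((a | ~b) & b)) = 0000000000001010
  ~a = 1111111100000000
  (~b | ~a) = 1111111111110000
  ((~b | ~a) & c) = 0011001100110000
  ((~d & ((a | ~b) & b)) | ((~b | ~a) & c)) = 0011001100111010

((~d & ((a | ~b) & b)) | ((~b | ~a) & c))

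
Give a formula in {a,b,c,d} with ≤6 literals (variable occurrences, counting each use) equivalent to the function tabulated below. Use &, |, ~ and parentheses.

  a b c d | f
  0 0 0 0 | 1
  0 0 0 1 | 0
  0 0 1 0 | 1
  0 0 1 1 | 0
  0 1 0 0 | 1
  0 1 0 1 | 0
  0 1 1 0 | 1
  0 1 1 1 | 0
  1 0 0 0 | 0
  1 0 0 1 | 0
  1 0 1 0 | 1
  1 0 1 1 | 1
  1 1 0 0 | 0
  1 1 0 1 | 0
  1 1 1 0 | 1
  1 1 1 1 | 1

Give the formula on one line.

  ~a = 1111111100000000
  (b & ~a) = 0000111100000000
  (c | (b & ~a)) = 0011111100110011
  ((c | (b & ~a)) & a) = 0000000000110011
  ~d = 1010101010101010
  (~a & ~d) = 1010101000000000
  (((c | (b & ~a)) & a) | (~a & ~d)) = 1010101000110011

(((c | (b & ~a)) & a) | (~a & ~d))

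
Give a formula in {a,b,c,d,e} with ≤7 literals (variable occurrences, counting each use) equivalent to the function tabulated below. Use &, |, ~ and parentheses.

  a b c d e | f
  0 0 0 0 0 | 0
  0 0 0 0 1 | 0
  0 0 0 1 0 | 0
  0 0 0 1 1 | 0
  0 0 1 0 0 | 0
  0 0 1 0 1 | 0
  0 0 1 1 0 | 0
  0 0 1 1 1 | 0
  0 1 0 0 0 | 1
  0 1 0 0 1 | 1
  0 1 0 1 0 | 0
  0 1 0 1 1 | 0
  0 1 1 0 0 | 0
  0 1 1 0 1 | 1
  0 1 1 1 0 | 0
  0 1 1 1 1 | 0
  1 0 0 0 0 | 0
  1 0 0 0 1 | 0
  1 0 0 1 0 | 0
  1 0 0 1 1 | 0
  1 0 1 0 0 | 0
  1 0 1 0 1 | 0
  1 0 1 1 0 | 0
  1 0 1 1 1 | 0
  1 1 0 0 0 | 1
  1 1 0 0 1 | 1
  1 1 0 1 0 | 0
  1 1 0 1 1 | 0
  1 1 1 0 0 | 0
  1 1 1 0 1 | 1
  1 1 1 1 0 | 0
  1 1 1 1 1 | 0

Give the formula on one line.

((~d & (e | ~c)) & b)

  ~d = 11001100110011001100110011001100
  ~c = 11110000111100001111000011110000
  (e | ~c) = 11110101111101011111010111110101
  (~d & (e | ~c)) = 11000100110001001100010011000100
  ((~d & (e | ~c)) & b) = 00000000110001000000000011000100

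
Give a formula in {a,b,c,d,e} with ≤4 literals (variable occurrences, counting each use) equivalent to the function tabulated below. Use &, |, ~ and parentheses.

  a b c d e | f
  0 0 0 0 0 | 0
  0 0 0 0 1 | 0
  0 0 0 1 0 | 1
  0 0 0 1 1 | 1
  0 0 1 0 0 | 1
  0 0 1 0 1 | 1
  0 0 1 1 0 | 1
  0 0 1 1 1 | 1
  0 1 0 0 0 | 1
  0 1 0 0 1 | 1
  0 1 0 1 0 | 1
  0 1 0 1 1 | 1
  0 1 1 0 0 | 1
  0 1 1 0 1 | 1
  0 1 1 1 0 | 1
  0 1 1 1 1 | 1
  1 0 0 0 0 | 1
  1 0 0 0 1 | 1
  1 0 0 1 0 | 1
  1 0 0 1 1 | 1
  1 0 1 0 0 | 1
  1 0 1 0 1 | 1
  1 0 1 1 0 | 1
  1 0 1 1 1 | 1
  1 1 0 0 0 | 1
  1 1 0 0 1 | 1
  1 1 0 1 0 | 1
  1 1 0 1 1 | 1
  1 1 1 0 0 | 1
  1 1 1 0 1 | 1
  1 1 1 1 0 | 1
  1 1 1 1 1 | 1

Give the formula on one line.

  (c | d) = 00111111001111110011111100111111
  ((c | d) | a) = 00111111001111111111111111111111
  (((c | d) | a) | b) = 00111111111111111111111111111111

(((c | d) | a) | b)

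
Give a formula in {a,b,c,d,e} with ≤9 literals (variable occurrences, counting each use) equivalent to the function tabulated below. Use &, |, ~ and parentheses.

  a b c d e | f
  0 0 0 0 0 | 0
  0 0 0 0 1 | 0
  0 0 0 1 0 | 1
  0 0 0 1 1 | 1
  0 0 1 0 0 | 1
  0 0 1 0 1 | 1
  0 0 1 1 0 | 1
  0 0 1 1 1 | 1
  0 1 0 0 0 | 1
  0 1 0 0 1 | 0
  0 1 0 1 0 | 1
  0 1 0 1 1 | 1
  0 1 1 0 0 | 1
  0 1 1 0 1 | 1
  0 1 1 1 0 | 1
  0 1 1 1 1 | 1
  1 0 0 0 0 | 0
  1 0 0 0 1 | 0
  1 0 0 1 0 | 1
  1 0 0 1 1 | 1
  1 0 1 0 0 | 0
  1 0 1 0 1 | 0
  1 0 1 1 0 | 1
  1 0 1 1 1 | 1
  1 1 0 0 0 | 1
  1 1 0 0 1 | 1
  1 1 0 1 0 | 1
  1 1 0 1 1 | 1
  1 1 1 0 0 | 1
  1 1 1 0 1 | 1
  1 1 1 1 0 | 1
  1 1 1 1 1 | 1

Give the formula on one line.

  ~e = 10101010101010101010101010101010
  (a | ~e) = 10101010101010101111111111111111
  ((a | ~e) & b) = 00000000101010100000000011111111
  ~a = 11111111111111110000000000000000
  (c & ~a) = 00001111000011110000000000000000
  ((c & ~a) | d) = 00111111001111110011001100110011
  (((a | ~e) & b) | ((c & ~a) | d)) = 00111111101111110011001111111111

(((a | ~e) & b) | ((c & ~a) | d))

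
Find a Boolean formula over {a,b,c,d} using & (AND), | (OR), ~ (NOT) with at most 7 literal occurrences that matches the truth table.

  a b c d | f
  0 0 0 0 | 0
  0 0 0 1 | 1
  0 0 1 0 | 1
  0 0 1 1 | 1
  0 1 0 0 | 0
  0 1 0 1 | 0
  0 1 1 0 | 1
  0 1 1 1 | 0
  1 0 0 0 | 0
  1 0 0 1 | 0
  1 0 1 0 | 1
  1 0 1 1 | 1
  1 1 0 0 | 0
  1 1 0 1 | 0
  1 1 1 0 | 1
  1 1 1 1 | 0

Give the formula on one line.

  ~b = 1111000011110000
  ~d = 1010101010101010
  (~b | ~d) = 1111101011111010
  ~a = 1111111100000000
  (~a & d) = 0101010100000000
  ((~a & d) | c) = 0111011100110011
  ((~b | ~d) & ((~a & d) | c)) = 0111001000110010

((~b | ~d) & ((~a & d) | c))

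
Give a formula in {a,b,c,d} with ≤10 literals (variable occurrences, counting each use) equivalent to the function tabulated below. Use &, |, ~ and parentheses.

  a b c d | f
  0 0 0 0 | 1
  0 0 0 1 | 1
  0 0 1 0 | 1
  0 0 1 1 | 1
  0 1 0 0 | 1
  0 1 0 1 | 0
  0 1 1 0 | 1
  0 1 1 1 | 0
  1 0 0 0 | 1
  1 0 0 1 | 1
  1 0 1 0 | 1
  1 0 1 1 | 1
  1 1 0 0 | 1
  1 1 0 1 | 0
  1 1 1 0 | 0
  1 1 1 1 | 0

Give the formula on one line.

  ~c = 1100110011001100
  (~c & a) = 0000000011001100
  ((~c & a) | d) = 0101010111011101
  ~d = 1010101010101010
  ~a = 1111111100000000
  (~d & ~a) = 1010101000000000
  (d | (~d & ~a)) = 1111111101010101
  (((~c & a) | d) | (d | (~d & ~a))) = 1111111111011101
  (~d & b) = 0000101000001010
  ((((~c & a) | d) | (d | (~d & ~a))) & (~d & b)) = 0000101000001000
  ~b = 1111000011110000
  (((((~c & a) | d) | (d | (~d & ~a))) & (~d & b)) | ~b) = 1111101011111000

(((((~c & a) | d) | (d | (~d & ~a))) & (~d & b)) | ~b)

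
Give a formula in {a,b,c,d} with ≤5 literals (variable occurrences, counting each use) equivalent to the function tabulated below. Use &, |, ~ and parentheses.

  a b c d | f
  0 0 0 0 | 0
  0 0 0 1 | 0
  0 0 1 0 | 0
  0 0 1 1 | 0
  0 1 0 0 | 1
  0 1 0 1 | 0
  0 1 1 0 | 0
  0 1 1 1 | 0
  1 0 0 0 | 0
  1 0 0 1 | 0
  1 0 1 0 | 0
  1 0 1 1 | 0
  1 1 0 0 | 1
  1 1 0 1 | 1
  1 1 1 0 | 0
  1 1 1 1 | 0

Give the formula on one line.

  ~c = 1100110011001100
  ~b = 1111000011110000
  ~d = 1010101010101010
  (~d | a) = 1010101011111111
  (~b | (~d | a)) = 1111101011111111
  (~c & (~b | (~d | a))) = 1100100011001100
  (b & (~c & (~b | (~d | a)))) = 0000100000001100

(b & (~c & (~b | (~d | a))))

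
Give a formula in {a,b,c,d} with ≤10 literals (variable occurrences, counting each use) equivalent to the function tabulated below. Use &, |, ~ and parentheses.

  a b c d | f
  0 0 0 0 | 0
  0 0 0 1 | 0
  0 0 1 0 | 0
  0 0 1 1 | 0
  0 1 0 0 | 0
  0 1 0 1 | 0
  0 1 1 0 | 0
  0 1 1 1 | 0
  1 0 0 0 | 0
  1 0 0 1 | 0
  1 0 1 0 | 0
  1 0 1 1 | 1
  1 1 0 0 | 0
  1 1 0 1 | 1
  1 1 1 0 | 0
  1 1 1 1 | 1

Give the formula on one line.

  (b & a) = 0000000000001111
  ((b & a) & d) = 0000000000000101
  ~b = 1111000011110000
  (~b & c) = 0011000000110000
  (d & (~b & c)) = 0001000000010000
  ~c = 1100110011001100
  (~c | b) = 1100111111001111
  (a | (~c | b)) = 1100111111111111
  ((d & (~b & c)) & (a | (~c | b))) = 0000000000010000
  (((b & a) & d) | ((d & (~b & c)) & (a | (~c | b)))) = 0000000000010101

(((b & a) & d) | ((d & (~b & c)) & (a | (~c | b))))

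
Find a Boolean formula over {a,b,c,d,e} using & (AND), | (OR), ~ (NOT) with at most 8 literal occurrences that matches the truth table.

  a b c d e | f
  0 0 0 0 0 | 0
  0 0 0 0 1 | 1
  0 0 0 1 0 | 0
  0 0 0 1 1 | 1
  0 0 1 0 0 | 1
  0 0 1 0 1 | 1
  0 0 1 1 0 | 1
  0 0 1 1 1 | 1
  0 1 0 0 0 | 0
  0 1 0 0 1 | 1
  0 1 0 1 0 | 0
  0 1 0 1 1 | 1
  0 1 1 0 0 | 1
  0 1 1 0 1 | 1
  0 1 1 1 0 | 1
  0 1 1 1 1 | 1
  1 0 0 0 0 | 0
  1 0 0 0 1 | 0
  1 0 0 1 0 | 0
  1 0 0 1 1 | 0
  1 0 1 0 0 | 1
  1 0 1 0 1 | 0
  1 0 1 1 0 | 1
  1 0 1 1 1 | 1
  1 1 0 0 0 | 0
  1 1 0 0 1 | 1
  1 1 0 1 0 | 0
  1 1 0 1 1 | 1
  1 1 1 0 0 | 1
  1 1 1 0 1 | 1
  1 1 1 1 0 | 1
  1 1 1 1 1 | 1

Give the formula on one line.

  (c & d) = 00000011000000110000001100000011
  ~a = 11111111111111110000000000000000
  (~a | b) = 11111111111111110000000011111111
  (e & (~a | b)) = 01010101010101010000000001010101
  ~e = 10101010101010101010101010101010
  (c & ~e) = 00001010000010100000101000001010
  ((e & (~a | b)) | (c & ~e)) = 01011111010111110000101001011111
  ((c & d) | ((e & (~a | b)) | (c & ~e))) = 01011111010111110000101101011111

((c & d) | ((e & (~a | b)) | (c & ~e)))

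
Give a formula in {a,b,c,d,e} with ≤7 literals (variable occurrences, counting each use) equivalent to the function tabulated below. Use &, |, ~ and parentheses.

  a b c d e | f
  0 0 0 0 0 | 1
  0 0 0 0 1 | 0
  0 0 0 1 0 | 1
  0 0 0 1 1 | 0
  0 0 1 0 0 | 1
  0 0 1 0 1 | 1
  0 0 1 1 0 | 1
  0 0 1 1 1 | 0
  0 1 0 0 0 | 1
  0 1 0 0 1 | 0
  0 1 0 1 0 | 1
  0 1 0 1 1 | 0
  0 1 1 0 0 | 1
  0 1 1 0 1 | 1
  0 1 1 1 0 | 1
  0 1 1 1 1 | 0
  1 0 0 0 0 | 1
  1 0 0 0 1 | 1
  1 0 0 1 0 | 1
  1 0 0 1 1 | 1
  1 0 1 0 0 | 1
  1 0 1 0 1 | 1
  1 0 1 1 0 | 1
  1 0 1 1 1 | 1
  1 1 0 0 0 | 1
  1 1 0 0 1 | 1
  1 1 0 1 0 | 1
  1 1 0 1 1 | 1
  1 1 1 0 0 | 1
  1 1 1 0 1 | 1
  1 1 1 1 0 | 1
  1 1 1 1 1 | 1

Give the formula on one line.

  ~d = 11001100110011001100110011001100
  (c & ~d) = 00001100000011000000110000001100
  ~a = 11111111111111110000000000000000
  ~e = 10101010101010101010101010101010
  (~a & ~e) = 10101010101010100000000000000000
  ((~a & ~e) | a) = 10101010101010101111111111111111
  ((c & ~d) | ((~a & ~e) | a)) = 10101110101011101111111111111111

((c & ~d) | ((~a & ~e) | a))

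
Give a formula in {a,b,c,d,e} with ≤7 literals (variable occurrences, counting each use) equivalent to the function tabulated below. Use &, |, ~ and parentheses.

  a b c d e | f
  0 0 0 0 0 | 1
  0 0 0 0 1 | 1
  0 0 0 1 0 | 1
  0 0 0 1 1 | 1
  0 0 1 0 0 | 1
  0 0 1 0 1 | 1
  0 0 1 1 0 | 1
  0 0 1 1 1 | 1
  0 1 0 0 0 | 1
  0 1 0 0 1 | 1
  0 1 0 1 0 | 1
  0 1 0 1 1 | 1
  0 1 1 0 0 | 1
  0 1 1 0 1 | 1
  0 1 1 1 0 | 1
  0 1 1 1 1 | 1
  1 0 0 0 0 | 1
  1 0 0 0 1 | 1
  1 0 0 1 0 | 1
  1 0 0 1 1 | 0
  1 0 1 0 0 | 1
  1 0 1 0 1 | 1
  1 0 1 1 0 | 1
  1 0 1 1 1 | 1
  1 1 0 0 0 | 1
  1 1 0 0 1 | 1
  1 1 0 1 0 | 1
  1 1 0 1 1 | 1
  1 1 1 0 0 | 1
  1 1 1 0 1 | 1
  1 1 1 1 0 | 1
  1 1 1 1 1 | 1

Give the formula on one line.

(((~d & ~c) | (b & a)) | (c | (~a | ~e)))

  ~d = 11001100110011001100110011001100
  ~c = 11110000111100001111000011110000
  (~d & ~c) = 11000000110000001100000011000000
  (b & a) = 00000000000000000000000011111111
  ((~d & ~c) | (b & a)) = 11000000110000001100000011111111
  ~a = 11111111111111110000000000000000
  ~e = 10101010101010101010101010101010
  (~a | ~e) = 11111111111111111010101010101010
  (c | (~a | ~e)) = 11111111111111111010111110101111
  (((~d & ~c) | (b & a)) | (c | (~a | ~e))) = 11111111111111111110111111111111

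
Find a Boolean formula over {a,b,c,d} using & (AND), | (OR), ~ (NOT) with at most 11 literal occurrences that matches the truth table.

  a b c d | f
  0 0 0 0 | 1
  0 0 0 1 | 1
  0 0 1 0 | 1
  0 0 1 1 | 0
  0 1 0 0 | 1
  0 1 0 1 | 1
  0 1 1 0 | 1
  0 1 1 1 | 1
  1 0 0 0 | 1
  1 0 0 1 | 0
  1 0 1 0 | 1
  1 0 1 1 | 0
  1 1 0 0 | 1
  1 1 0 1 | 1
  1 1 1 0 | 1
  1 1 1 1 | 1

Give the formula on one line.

  ~d = 1010101010101010
  (b & c) = 0000001100000011
  (~d | (b & c)) = 1010101110101011
  ~c = 1100110011001100
  (~c | a) = 1100110011111111
  (b | (~c | a)) = 1100111111111111
  ~a = 1111111100000000
  (~a | b) = 1111111100001111
  ((b | (~c | a)) & (~a | b)) = 1100111100001111
  ((~d | (b & c)) | ((b | (~c | a)) & (~a | b))) = 1110111110101111

((~d | (b & c)) | ((b | (~c | a)) & (~a | b)))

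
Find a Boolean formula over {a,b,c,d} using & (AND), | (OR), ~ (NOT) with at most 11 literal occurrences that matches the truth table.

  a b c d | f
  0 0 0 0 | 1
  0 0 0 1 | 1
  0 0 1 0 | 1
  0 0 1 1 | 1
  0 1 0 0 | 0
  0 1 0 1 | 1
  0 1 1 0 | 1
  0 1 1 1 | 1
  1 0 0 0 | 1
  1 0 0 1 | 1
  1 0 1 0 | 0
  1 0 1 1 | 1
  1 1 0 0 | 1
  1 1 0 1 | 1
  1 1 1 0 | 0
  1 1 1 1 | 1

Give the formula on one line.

  ~c = 1100110011001100
  (~c | d) = 1101110111011101
  ((~c | d) & a) = 0000000011011101
  ~b = 1111000011110000
  ~d = 1010101010101010
  (c & ~d) = 0010001000100010
  (d | (c & ~d)) = 0111011101110111
  (~b | (d | (c & ~d))) = 1111011111110111
  ~a = 1111111100000000
  ((~b | (d | (c & ~d))) & ~a) = 1111011100000000
  (((~c | d) & a) | ((~b | (d | (c & ~d))) & ~a)) = 1111011111011101

(((~c | d) & a) | ((~b | (d | (c & ~d))) & ~a))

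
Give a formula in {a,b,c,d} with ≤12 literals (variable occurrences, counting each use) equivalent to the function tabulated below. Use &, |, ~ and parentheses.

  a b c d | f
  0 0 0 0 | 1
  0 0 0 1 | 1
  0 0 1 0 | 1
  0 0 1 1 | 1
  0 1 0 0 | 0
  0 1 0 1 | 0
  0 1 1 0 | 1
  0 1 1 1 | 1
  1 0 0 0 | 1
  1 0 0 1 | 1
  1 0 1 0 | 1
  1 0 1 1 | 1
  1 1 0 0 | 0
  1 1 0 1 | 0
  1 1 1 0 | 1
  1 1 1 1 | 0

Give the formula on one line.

((~b & (d | (~a | ~c))) | ((((d | b) & ~a) | ~d) & c))

  ~b = 1111000011110000
  ~a = 1111111100000000
  ~c = 1100110011001100
  (~a | ~c) = 1111111111001100
  (d | (~a | ~c)) = 1111111111011101
  (~b & (d | (~a | ~c))) = 1111000011010000
  (d | b) = 0101111101011111
  ((d | b) & ~a) = 0101111100000000
  ~d = 1010101010101010
  (((d | b) & ~a) | ~d) = 1111111110101010
  ((((d | b) & ~a) | ~d) & c) = 0011001100100010
  ((~b & (d | (~a | ~c))) | ((((d | b) & ~a) | ~d) & c)) = 1111001111110010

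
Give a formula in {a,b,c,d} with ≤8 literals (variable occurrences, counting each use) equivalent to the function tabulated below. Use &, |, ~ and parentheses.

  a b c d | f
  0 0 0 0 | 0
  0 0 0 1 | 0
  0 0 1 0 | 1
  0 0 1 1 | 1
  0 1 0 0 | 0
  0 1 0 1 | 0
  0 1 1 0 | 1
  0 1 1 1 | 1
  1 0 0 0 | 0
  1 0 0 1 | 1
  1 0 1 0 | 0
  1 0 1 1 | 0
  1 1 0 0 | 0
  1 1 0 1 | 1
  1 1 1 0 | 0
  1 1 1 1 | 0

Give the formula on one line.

(((~c & d) | (~a & (c | ~d))) & (c | a))

  ~c = 1100110011001100
  (~c & d) = 0100010001000100
  ~a = 1111111100000000
  ~d = 1010101010101010
  (c | ~d) = 1011101110111011
  (~a & (c | ~d)) = 1011101100000000
  ((~c & d) | (~a & (c | ~d))) = 1111111101000100
  (c | a) = 0011001111111111
  (((~c & d) | (~a & (c | ~d))) & (c | a)) = 0011001101000100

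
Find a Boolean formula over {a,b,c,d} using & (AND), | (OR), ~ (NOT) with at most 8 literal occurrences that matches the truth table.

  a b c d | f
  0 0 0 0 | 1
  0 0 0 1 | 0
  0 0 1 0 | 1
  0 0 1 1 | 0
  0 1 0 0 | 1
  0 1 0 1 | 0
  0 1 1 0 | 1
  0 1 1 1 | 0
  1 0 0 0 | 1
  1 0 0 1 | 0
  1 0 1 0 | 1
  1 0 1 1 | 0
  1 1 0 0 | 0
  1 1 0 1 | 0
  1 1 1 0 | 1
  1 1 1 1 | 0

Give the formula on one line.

(((~d & c) | (~d & ~a)) | (((~b | d) | ~a) & ~d))

  ~d = 1010101010101010
  (~d & c) = 0010001000100010
  ~a = 1111111100000000
  (~d & ~a) = 1010101000000000
  ((~d & c) | (~d & ~a)) = 1010101000100010
  ~b = 1111000011110000
  (~b | d) = 1111010111110101
  ((~b | d) | ~a) = 1111111111110101
  (((~b | d) | ~a) & ~d) = 1010101010100000
  (((~d & c) | (~d & ~a)) | (((~b | d) | ~a) & ~d)) = 1010101010100010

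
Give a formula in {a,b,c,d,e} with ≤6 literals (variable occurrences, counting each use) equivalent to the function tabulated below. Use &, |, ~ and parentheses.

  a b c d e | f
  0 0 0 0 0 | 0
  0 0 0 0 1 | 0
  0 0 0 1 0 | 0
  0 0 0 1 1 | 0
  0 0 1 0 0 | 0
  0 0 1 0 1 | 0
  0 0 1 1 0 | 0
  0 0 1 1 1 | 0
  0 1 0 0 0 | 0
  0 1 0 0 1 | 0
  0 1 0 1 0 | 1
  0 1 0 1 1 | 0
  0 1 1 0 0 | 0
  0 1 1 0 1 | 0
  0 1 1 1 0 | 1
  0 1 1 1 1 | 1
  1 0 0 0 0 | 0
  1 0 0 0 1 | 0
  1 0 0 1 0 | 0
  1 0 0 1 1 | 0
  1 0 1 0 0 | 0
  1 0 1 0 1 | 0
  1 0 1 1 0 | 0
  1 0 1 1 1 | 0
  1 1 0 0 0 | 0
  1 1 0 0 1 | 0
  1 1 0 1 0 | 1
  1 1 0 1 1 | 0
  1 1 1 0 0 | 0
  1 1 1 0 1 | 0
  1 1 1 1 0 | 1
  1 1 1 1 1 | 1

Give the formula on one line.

(d & (b & (~e | c)))

  ~e = 10101010101010101010101010101010
  (~e | c) = 10101111101011111010111110101111
  (b & (~e | c)) = 00000000101011110000000010101111
  (d & (b & (~e | c))) = 00000000001000110000000000100011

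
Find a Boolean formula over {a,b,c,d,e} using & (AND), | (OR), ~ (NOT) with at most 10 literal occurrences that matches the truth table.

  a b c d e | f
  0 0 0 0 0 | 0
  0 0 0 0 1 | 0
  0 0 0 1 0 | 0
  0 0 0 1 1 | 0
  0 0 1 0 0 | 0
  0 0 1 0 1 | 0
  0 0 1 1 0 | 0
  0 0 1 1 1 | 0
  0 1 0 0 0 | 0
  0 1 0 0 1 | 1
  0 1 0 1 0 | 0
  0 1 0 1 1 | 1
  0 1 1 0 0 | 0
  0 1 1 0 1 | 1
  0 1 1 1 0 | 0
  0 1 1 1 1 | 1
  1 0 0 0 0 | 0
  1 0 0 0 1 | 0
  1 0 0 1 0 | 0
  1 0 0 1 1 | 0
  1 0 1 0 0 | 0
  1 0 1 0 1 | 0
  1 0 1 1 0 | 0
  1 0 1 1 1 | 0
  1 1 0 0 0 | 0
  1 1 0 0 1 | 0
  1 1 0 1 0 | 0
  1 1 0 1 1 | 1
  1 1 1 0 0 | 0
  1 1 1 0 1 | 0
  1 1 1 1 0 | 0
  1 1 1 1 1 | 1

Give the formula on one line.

  ~d = 11001100110011001100110011001100
  ~e = 10101010101010101010101010101010
  (~d | ~e) = 11101110111011101110111011101110
  ~a = 11111111111111110000000000000000
  (e & ~a) = 01010101010101010000000000000000
  ((~d | ~e) & (e & ~a)) = 01000100010001000000000000000000
  (d | ~e) = 10111011101110111011101110111011
  (((~d | ~e) & (e & ~a)) | (d | ~e)) = 11111111111111111011101110111011
  ((((~d | ~e) & (e & ~a)) | (d | ~e)) & e) = 01010101010101010001000100010001
  (b & ((((~d | ~e) & (e & ~a)) | (d | ~e)) & e)) = 00000000010101010000000000010001

(b & ((((~d | ~e) & (e & ~a)) | (d | ~e)) & e))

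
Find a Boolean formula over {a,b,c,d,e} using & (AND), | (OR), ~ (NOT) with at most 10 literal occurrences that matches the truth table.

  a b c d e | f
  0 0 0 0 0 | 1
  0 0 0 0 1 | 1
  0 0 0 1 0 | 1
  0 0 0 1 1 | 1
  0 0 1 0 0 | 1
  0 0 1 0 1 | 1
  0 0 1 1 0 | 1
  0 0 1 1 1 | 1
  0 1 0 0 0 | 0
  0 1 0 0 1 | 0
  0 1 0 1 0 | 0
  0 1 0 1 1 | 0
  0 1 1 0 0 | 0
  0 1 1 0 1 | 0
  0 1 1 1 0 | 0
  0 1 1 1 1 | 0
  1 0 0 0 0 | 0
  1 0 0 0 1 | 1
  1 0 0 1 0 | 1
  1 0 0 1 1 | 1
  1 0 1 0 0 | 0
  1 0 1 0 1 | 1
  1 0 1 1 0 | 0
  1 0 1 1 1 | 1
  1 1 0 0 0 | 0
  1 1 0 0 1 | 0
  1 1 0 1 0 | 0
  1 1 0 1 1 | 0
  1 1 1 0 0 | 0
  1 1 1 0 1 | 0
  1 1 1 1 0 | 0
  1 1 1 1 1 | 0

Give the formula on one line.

(((~a | ((d & ~c) | e)) & (~a | (d | (~e | ~b)))) & ~b)

  ~a = 11111111111111110000000000000000
  ~c = 11110000111100001111000011110000
  (d & ~c) = 00110000001100000011000000110000
  ((d & ~c) | e) = 01110101011101010111010101110101
  (~a | ((d & ~c) | e)) = 11111111111111110111010101110101
  ~e = 10101010101010101010101010101010
  ~b = 11111111000000001111111100000000
  (~e | ~b) = 11111111101010101111111110101010
  (d | (~e | ~b)) = 11111111101110111111111110111011
  (~a | (d | (~e | ~b))) = 11111111111111111111111110111011
  ((~a | ((d & ~c) | e)) & (~a | (d | (~e | ~b)))) = 11111111111111110111010100110001
  (((~a | ((d & ~c) | e)) & (~a | (d | (~e | ~b)))) & ~b) = 11111111000000000111010100000000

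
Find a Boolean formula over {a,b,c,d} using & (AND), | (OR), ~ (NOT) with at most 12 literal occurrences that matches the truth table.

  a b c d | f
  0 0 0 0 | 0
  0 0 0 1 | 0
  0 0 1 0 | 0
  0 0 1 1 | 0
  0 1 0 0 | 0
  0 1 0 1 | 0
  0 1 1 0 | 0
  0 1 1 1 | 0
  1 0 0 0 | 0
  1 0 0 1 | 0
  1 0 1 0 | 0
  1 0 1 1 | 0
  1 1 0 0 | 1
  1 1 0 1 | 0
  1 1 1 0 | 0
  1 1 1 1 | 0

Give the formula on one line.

  ~c = 1100110011001100
  ~a = 1111111100000000
  (b | ~a) = 1111111100001111
  (~c & (b | ~a)) = 1100110000001100
  ~d = 1010101010101010
  ~b = 1111000011110000
  (~a | ~b) = 1111111111110000
  (~d | (~a | ~b)) = 1111111111111010
  (a & (~d | (~a | ~b))) = 0000000011111010
  (d | b) = 0101111101011111
  ((a & (~d | (~a | ~b))) & (d | b)) = 0000000001011010
  ((~c & (b | ~a)) & ((a & (~d | (~a | ~b))) & (d | b))) = 0000000000001000

((~c & (b | ~a)) & ((a & (~d | (~a | ~b))) & (d | b)))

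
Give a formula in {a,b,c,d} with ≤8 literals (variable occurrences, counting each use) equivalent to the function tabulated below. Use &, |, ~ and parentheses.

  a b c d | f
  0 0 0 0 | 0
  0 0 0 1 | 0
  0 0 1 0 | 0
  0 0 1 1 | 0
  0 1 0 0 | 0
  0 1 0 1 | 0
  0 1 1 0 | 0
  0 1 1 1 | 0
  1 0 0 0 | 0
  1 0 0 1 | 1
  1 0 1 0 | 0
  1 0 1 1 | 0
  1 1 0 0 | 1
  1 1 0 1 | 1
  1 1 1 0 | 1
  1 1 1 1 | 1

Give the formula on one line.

(((b & (a | d)) & a) | (~c & (d & a)))

  (a | d) = 0101010111111111
  (b & (a | d)) = 0000010100001111
  ((b & (a | d)) & a) = 0000000000001111
  ~c = 1100110011001100
  (d & a) = 0000000001010101
  (~c & (d & a)) = 0000000001000100
  (((b & (a | d)) & a) | (~c & (d & a))) = 0000000001001111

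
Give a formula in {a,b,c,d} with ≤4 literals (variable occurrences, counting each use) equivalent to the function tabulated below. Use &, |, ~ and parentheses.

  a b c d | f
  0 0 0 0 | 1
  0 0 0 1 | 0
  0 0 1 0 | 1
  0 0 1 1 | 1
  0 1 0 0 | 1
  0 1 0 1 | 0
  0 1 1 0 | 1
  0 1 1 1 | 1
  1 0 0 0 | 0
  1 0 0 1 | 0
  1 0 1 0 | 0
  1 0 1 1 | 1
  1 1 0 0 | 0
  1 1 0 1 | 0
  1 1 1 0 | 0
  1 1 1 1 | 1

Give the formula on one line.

  ~a = 1111111100000000
  ~d = 1010101010101010
  (~a & ~d) = 1010101000000000
  (c & d) = 0001000100010001
  ((~a & ~d) | (c & d)) = 1011101100010001

((~a & ~d) | (c & d))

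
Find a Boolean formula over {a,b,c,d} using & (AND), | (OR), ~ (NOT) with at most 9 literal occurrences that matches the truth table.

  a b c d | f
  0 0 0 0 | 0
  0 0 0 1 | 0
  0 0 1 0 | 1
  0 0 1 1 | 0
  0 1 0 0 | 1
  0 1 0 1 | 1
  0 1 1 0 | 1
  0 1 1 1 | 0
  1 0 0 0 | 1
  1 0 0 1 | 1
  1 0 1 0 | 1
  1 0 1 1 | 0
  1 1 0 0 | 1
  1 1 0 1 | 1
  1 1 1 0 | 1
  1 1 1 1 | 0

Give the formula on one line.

  ~d = 1010101010101010
  ~c = 1100110011001100
  (~d | ~c) = 1110111011101110
  (b | a) = 0000111111111111
  ~a = 1111111100000000
  (c & ~a) = 0011001100000000
  ((b | a) | (c & ~a)) = 0011111111111111
  ((~d | ~c) & ((b | a) | (c & ~a))) = 0010111011101110

((~d | ~c) & ((b | a) | (c & ~a)))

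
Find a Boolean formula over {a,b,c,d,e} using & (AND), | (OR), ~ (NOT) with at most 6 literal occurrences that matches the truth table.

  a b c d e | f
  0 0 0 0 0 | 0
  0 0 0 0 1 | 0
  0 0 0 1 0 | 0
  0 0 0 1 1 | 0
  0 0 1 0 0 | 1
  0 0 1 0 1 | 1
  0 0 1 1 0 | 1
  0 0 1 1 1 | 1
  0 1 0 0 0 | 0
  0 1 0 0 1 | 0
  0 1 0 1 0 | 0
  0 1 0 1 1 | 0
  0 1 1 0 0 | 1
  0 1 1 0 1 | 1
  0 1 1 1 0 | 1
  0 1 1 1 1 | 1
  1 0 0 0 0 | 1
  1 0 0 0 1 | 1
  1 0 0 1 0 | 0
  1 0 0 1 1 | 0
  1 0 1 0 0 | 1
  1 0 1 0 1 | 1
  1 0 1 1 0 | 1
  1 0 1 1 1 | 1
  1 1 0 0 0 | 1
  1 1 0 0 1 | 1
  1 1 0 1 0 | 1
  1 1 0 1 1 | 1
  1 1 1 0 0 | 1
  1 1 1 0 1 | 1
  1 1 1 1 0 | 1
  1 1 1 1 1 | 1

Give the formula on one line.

(c | (a & (b | ((~b | c) & ~d))))

  ~b = 11111111000000001111111100000000
  (~b | c) = 11111111000011111111111100001111
  ~d = 11001100110011001100110011001100
  ((~b | c) & ~d) = 11001100000011001100110000001100
  (b | ((~b | c) & ~d)) = 11001100111111111100110011111111
  (a & (b | ((~b | c) & ~d))) = 00000000000000001100110011111111
  (c | (a & (b | ((~b | c) & ~d)))) = 00001111000011111100111111111111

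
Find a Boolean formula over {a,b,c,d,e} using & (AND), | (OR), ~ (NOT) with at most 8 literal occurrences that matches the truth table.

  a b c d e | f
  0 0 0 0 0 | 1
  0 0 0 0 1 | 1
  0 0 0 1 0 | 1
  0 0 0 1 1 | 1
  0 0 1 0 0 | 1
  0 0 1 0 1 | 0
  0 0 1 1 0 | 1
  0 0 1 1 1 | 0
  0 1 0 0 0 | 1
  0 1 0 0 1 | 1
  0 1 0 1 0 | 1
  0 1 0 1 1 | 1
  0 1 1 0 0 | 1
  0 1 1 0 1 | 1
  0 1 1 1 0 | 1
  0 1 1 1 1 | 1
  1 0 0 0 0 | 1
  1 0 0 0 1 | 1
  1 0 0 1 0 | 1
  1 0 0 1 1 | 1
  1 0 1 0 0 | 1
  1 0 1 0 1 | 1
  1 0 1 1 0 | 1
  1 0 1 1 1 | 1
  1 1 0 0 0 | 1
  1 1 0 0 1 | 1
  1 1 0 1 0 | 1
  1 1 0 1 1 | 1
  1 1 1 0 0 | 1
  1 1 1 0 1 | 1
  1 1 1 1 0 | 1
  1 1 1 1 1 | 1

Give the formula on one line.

((((~e & (~b | d)) | ~c) | (b & ~e)) | (b | a))

  ~e = 10101010101010101010101010101010
  ~b = 11111111000000001111111100000000
  (~b | d) = 11111111001100111111111100110011
  (~e & (~b | d)) = 10101010001000101010101000100010
  ~c = 11110000111100001111000011110000
  ((~e & (~b | d)) | ~c) = 11111010111100101111101011110010
  (b & ~e) = 00000000101010100000000010101010
  (((~e & (~b | d)) | ~c) | (b & ~e)) = 11111010111110101111101011111010
  (b | a) = 00000000111111111111111111111111
  ((((~e & (~b | d)) | ~c) | (b & ~e)) | (b | a)) = 11111010111111111111111111111111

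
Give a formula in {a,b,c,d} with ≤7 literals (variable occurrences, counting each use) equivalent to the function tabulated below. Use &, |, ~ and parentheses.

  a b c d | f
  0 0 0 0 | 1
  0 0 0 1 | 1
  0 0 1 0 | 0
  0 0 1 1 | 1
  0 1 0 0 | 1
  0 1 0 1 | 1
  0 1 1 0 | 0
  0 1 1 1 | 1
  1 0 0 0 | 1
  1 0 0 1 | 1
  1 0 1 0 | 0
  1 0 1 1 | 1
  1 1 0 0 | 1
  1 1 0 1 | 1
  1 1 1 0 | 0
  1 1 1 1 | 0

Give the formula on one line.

(~c | (((~c | ~a) | ~b) & d))

  ~c = 1100110011001100
  ~a = 1111111100000000
  (~c | ~a) = 1111111111001100
  ~b = 1111000011110000
  ((~c | ~a) | ~b) = 1111111111111100
  (((~c | ~a) | ~b) & d) = 0101010101010100
  (~c | (((~c | ~a) | ~b) & d)) = 1101110111011100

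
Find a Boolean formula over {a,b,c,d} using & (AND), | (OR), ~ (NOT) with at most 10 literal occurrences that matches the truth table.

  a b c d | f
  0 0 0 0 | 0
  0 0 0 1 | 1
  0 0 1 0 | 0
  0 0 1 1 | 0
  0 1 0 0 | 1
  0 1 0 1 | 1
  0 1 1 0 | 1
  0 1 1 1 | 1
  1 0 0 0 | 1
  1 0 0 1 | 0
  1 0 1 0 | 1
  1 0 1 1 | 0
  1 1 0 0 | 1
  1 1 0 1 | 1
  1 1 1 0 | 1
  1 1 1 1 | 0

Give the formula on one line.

(((~a | ~d) | (b & ~c)) & ((a | (d & ~c)) | (~a & b)))

  ~a = 1111111100000000
  ~d = 1010101010101010
  (~a | ~d) = 1111111110101010
  ~c = 1100110011001100
  (b & ~c) = 0000110000001100
  ((~a | ~d) | (b & ~c)) = 1111111110101110
  (d & ~c) = 0100010001000100
  (a | (d & ~c)) = 0100010011111111
  (~a & b) = 0000111100000000
  ((a | (d & ~c)) | (~a & b)) = 0100111111111111
  (((~a | ~d) | (b & ~c)) & ((a | (d & ~c)) | (~a & b))) = 0100111110101110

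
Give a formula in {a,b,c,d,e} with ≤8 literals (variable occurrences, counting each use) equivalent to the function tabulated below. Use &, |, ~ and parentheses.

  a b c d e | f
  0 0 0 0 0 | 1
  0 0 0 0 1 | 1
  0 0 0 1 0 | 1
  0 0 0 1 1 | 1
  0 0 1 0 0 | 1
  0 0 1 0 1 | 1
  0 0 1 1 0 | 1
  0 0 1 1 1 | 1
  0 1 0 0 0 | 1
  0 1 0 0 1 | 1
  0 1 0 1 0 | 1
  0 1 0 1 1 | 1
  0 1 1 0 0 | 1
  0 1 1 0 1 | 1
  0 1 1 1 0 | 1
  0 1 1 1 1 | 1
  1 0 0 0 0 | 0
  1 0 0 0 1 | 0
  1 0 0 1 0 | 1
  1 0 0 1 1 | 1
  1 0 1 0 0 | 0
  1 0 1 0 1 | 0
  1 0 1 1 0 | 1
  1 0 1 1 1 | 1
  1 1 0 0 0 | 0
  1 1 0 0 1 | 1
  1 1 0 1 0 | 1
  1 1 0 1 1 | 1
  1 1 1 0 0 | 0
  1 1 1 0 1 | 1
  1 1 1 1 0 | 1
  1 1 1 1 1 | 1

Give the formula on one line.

(~a | ((d | e) & (d | b)))

  ~a = 11111111111111110000000000000000
  (d | e) = 01110111011101110111011101110111
  (d | b) = 00110011111111110011001111111111
  ((d | e) & (d | b)) = 00110011011101110011001101110111
  (~a | ((d | e) & (d | b))) = 11111111111111110011001101110111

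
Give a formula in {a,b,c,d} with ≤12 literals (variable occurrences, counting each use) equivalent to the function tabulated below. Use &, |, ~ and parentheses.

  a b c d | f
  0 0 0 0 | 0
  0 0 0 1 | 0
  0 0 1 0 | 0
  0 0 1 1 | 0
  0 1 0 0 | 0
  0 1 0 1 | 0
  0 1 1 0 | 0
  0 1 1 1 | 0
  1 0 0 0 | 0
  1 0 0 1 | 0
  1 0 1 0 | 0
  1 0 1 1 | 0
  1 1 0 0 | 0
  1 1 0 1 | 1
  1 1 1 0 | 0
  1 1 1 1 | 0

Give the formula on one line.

(b & (((a | ~b) & d) & (~c & ((c & (~a | d)) | d))))

  ~b = 1111000011110000
  (a | ~b) = 1111000011111111
  ((a | ~b) & d) = 0101000001010101
  ~c = 1100110011001100
  ~a = 1111111100000000
  (~a | d) = 1111111101010101
  (c & (~a | d)) = 0011001100010001
  ((c & (~a | d)) | d) = 0111011101010101
  (~c & ((c & (~a | d)) | d)) = 0100010001000100
  (((a | ~b) & d) & (~c & ((c & (~a | d)) | d))) = 0100000001000100
  (b & (((a | ~b) & d) & (~c & ((c & (~a | d)) | d)))) = 0000000000000100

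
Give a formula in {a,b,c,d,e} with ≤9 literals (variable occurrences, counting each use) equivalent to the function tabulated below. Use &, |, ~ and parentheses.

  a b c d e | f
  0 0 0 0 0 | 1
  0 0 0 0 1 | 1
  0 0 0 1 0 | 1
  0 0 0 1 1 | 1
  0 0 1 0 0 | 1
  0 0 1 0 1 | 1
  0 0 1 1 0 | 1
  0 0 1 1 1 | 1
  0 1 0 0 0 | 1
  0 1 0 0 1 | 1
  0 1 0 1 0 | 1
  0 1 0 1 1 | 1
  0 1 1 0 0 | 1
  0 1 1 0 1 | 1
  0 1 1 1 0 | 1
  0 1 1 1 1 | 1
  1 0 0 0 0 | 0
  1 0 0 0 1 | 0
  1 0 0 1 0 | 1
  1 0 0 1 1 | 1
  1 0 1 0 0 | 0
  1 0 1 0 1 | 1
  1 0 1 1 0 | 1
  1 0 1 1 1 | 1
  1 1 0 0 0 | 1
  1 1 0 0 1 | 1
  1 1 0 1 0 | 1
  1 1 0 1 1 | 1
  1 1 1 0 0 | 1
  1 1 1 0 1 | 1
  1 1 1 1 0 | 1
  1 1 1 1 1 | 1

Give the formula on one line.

  ~a = 11111111111111110000000000000000
  (~a | d) = 11111111111111110011001100110011
  (b | e) = 01010101111111110101010111111111
  (c | b) = 00001111111111110000111111111111
  ((b | e) & (c | b)) = 00000101111111110000010111111111
  ((~a | d) | ((b | e) & (c | b))) = 11111111111111110011011111111111

((~a | d) | ((b | e) & (c | b)))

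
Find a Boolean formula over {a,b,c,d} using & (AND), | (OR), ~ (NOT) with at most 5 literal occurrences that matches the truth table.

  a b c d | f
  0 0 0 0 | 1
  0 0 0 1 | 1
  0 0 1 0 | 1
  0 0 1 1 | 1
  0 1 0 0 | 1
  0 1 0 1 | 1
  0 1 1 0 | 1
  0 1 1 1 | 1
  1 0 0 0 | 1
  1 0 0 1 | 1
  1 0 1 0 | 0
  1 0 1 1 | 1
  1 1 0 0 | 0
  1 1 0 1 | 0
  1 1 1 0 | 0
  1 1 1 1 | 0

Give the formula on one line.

(~a | (~b & (d | ~c)))

  ~a = 1111111100000000
  ~b = 1111000011110000
  ~c = 1100110011001100
  (d | ~c) = 1101110111011101
  (~b & (d | ~c)) = 1101000011010000
  (~a | (~b & (d | ~c))) = 1111111111010000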